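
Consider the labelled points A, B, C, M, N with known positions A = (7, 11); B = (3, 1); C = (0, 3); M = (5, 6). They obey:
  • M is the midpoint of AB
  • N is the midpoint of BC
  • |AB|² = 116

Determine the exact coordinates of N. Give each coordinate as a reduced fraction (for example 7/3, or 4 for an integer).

1. N_x = 3/2  [2·N = B+C = (3, 1)+(0, 3)]
2. N_y = 2  [2·N = B+C = (3, 1)+(0, 3)]
   so N = (3/2, 2)

N = (3/2, 2)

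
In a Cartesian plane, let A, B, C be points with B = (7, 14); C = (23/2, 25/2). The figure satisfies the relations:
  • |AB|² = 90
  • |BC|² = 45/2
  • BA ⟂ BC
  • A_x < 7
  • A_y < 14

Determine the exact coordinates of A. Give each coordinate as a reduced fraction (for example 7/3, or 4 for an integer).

A = (4, 5)

1. A_x = 4  [[BA ⟂ BC ⇒ 9/2x-3/2y-21/2=0] ∩ [|A−(7, 14)|²=90]]
2. A_y = 5  [[BA ⟂ BC ⇒ 9/2x-3/2y-21/2=0] ∩ [|A−(7, 14)|²=90]]
   so A = (4, 5)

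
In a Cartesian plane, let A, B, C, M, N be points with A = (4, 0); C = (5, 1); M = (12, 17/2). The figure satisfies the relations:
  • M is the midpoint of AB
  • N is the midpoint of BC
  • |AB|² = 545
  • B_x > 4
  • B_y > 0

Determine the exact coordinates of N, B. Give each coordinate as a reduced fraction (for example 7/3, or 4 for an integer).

N = (25/2, 9)
B = (20, 17)

1. B_x = 20  [B = 2·M−A = 2·(12, 17/2)−(4, 0)]
2. B_y = 17  [B = 2·M−A = 2·(12, 17/2)−(4, 0)]
   so B = (20, 17)
3. N_x = 25/2  [2·N = B+C = (20, 17)+(5, 1)]
4. N_y = 9  [2·N = B+C = (20, 17)+(5, 1)]
   so N = (25/2, 9)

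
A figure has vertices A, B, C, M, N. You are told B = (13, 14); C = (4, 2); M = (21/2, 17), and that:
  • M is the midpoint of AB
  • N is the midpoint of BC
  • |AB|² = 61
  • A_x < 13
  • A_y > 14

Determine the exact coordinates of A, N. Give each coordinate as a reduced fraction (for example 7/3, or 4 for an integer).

A = (8, 20)
N = (17/2, 8)

1. A_x = 8  [A = 2·M−B = 2·(21/2, 17)−(13, 14)]
2. A_y = 20  [A = 2·M−B = 2·(21/2, 17)−(13, 14)]
   so A = (8, 20)
3. N_x = 17/2  [2·N = B+C = (13, 14)+(4, 2)]
4. N_y = 8  [2·N = B+C = (13, 14)+(4, 2)]
   so N = (17/2, 8)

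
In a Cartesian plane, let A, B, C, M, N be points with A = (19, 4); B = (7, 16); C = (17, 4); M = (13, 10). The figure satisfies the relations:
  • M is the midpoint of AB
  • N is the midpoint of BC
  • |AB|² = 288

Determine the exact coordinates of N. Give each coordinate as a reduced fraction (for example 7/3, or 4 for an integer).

1. N_x = 12  [2·N = B+C = (7, 16)+(17, 4)]
2. N_y = 10  [2·N = B+C = (7, 16)+(17, 4)]
   so N = (12, 10)

N = (12, 10)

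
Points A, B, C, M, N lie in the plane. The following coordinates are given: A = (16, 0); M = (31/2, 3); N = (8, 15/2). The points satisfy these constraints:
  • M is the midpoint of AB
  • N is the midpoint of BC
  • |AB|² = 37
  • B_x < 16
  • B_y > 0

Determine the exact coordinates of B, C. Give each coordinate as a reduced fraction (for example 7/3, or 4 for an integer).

1. B_x = 15  [B = 2·M−A = 2·(31/2, 3)−(16, 0)]
2. B_y = 6  [B = 2·M−A = 2·(31/2, 3)−(16, 0)]
   so B = (15, 6)
3. C_x = 1  [C = 2·N−B = 2·(8, 15/2)−(15, 6)]
4. C_y = 9  [C = 2·N−B = 2·(8, 15/2)−(15, 6)]
   so C = (1, 9)

B = (15, 6)
C = (1, 9)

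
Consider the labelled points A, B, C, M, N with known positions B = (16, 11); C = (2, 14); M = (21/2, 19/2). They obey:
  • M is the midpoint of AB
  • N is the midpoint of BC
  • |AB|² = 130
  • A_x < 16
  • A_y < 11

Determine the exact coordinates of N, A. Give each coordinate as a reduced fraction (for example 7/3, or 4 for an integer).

N = (9, 25/2)
A = (5, 8)

1. A_x = 5  [A = 2·M−B = 2·(21/2, 19/2)−(16, 11)]
2. A_y = 8  [A = 2·M−B = 2·(21/2, 19/2)−(16, 11)]
   so A = (5, 8)
3. N_x = 9  [2·N = B+C = (16, 11)+(2, 14)]
4. N_y = 25/2  [2·N = B+C = (16, 11)+(2, 14)]
   so N = (9, 25/2)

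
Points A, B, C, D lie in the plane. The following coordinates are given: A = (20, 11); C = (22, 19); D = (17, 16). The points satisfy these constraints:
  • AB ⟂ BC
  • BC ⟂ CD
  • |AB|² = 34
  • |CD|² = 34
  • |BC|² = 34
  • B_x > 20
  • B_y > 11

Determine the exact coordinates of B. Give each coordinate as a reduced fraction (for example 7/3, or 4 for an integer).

B = (25, 14)

1. B_x = 25  [[BC ⟂ CD ⇒ 5x+3y-167=0] ∩ [|B−(20, 11)|²=34]]
2. B_y = 14  [[BC ⟂ CD ⇒ 5x+3y-167=0] ∩ [|B−(20, 11)|²=34]]
   so B = (25, 14)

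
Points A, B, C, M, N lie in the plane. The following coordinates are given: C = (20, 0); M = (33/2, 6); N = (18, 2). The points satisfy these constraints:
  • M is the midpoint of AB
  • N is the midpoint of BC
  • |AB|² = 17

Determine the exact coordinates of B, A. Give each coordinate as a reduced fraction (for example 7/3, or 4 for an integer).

1. B_x = 16  [B = 2·N−C = 2·(18, 2)−(20, 0)]
2. B_y = 4  [B = 2·N−C = 2·(18, 2)−(20, 0)]
   so B = (16, 4)
3. A_x = 17  [A = 2·M−B = 2·(33/2, 6)−(16, 4)]
4. A_y = 8  [A = 2·M−B = 2·(33/2, 6)−(16, 4)]
   so A = (17, 8)

B = (16, 4)
A = (17, 8)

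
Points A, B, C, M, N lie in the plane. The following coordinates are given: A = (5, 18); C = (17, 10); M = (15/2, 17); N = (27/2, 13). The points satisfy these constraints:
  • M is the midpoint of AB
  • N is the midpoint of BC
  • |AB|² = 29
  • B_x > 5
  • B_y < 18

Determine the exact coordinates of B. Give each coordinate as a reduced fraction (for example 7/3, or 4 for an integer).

B = (10, 16)

1. B_x = 10  [B = 2·M−A = 2·(15/2, 17)−(5, 18)]
2. B_y = 16  [B = 2·M−A = 2·(15/2, 17)−(5, 18)]
   so B = (10, 16)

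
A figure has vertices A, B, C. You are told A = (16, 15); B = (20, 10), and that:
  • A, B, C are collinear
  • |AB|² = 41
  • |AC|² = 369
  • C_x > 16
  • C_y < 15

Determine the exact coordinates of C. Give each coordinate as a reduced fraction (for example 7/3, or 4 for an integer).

1. C_x = 28  [[A, B, C are collinear ⇒ 5x+4y-140=0] ∩ [|C−(16, 15)|²=369]]
2. C_y = 0  [[A, B, C are collinear ⇒ 5x+4y-140=0] ∩ [|C−(16, 15)|²=369]]
   so C = (28, 0)

C = (28, 0)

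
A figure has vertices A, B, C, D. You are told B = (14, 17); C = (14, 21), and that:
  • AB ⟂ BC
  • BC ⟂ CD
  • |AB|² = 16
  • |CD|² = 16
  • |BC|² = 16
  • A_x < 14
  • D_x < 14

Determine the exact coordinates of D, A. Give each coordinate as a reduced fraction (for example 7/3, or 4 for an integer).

1. D_x = 10  [[BC ⟂ CD ⇒ 4y-84=0] ∩ [|D−(14, 21)|²=16]]
2. D_y = 21  [[BC ⟂ CD ⇒ 4y-84=0] ∩ [|D−(14, 21)|²=16]]
   so D = (10, 21)
3. A_x = 10  [[AB ⟂ BC ⇒ -4y+68=0] ∩ [|A−(14, 17)|²=16]]
4. A_y = 17  [[AB ⟂ BC ⇒ -4y+68=0] ∩ [|A−(14, 17)|²=16]]
   so A = (10, 17)

D = (10, 21)
A = (10, 17)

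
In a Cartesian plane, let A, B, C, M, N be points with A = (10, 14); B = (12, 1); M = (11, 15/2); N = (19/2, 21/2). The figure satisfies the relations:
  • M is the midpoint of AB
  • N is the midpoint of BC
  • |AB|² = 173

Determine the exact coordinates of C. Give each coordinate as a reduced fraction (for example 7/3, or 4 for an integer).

C = (7, 20)

1. C_x = 7  [C = 2·N−B = 2·(19/2, 21/2)−(12, 1)]
2. C_y = 20  [C = 2·N−B = 2·(19/2, 21/2)−(12, 1)]
   so C = (7, 20)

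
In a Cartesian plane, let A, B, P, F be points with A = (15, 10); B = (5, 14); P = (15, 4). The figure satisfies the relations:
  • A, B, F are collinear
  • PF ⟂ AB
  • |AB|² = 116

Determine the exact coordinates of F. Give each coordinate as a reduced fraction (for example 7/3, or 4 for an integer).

F = (495/29, 266/29)

1. F_x = 495/29  [[A, B, F are collinear ⇒ -4x-10y+160=0] ∩ [PF ⟂ AB ⇒ -10x+4y+134=0]]
2. F_y = 266/29  [[A, B, F are collinear ⇒ -4x-10y+160=0] ∩ [PF ⟂ AB ⇒ -10x+4y+134=0]]
   so F = (495/29, 266/29)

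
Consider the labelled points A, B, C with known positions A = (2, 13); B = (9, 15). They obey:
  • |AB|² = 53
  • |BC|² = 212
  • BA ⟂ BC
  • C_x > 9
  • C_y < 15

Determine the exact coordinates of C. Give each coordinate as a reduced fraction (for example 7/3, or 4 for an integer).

C = (13, 1)

1. C_x = 13  [[BA ⟂ BC ⇒ -7x-2y+93=0] ∩ [|C−(9, 15)|²=212]]
2. C_y = 1  [[BA ⟂ BC ⇒ -7x-2y+93=0] ∩ [|C−(9, 15)|²=212]]
   so C = (13, 1)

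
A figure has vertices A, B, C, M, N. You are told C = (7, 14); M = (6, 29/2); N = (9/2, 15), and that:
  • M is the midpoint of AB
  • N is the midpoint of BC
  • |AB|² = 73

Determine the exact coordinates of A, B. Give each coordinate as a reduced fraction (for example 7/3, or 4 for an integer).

A = (10, 13)
B = (2, 16)

1. B_x = 2  [B = 2·N−C = 2·(9/2, 15)−(7, 14)]
2. B_y = 16  [B = 2·N−C = 2·(9/2, 15)−(7, 14)]
   so B = (2, 16)
3. A_x = 10  [A = 2·M−B = 2·(6, 29/2)−(2, 16)]
4. A_y = 13  [A = 2·M−B = 2·(6, 29/2)−(2, 16)]
   so A = (10, 13)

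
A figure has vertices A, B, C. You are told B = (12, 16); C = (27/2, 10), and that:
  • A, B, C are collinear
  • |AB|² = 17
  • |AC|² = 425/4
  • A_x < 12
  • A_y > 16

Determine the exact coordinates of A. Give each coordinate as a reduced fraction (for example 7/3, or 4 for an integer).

A = (11, 20)

1. A_x = 11  [[A, B, C are collinear ⇒ 6x+3/2y-96=0] ∩ [|A−(12, 16)|²=17]]
2. A_y = 20  [[A, B, C are collinear ⇒ 6x+3/2y-96=0] ∩ [|A−(12, 16)|²=17]]
   so A = (11, 20)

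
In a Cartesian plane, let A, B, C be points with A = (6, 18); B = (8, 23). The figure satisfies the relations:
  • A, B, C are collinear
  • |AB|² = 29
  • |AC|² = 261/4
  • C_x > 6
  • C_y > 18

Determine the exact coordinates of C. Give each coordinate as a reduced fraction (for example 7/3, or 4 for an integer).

1. C_x = 9  [[A, B, C are collinear ⇒ -5x+2y-6=0] ∩ [|C−(6, 18)|²=261/4]]
2. C_y = 51/2  [[A, B, C are collinear ⇒ -5x+2y-6=0] ∩ [|C−(6, 18)|²=261/4]]
   so C = (9, 51/2)

C = (9, 51/2)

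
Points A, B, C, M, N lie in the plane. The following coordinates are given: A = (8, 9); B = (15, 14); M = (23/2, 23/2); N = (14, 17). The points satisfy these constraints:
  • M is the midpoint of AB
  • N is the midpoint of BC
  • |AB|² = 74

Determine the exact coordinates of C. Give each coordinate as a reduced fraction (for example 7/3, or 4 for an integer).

C = (13, 20)

1. C_x = 13  [C = 2·N−B = 2·(14, 17)−(15, 14)]
2. C_y = 20  [C = 2·N−B = 2·(14, 17)−(15, 14)]
   so C = (13, 20)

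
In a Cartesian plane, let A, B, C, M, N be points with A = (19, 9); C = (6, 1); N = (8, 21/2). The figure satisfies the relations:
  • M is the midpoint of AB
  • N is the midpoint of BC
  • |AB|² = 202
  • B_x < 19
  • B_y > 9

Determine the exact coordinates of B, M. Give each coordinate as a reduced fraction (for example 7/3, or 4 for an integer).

1. B_x = 10  [B = 2·N−C = 2·(8, 21/2)−(6, 1)]
2. B_y = 20  [B = 2·N−C = 2·(8, 21/2)−(6, 1)]
   so B = (10, 20)
3. M_x = 29/2  [2·M = A+B = (19, 9)+(10, 20)]
4. M_y = 29/2  [2·M = A+B = (19, 9)+(10, 20)]
   so M = (29/2, 29/2)

B = (10, 20)
M = (29/2, 29/2)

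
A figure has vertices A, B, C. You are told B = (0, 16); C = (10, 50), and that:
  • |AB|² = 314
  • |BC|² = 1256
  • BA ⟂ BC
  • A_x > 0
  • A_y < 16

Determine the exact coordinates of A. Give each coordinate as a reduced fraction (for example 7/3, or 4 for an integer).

1. A_x = 17  [[BA ⟂ BC ⇒ 10x+34y-544=0] ∩ [|A−(0, 16)|²=314]]
2. A_y = 11  [[BA ⟂ BC ⇒ 10x+34y-544=0] ∩ [|A−(0, 16)|²=314]]
   so A = (17, 11)

A = (17, 11)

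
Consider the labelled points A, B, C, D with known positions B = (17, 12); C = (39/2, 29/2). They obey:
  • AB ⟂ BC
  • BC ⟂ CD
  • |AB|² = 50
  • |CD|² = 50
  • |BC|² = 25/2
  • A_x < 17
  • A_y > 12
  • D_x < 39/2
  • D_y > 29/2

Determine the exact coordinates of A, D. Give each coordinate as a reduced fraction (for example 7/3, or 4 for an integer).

A = (12, 17)
D = (29/2, 39/2)

1. A_x = 12  [[AB ⟂ BC ⇒ -5/2x-5/2y+145/2=0] ∩ [|A−(17, 12)|²=50]]
2. A_y = 17  [[AB ⟂ BC ⇒ -5/2x-5/2y+145/2=0] ∩ [|A−(17, 12)|²=50]]
   so A = (12, 17)
3. D_x = 29/2  [[BC ⟂ CD ⇒ 5/2x+5/2y-85=0] ∩ [|D−(39/2, 29/2)|²=50]]
4. D_y = 39/2  [[BC ⟂ CD ⇒ 5/2x+5/2y-85=0] ∩ [|D−(39/2, 29/2)|²=50]]
   so D = (29/2, 39/2)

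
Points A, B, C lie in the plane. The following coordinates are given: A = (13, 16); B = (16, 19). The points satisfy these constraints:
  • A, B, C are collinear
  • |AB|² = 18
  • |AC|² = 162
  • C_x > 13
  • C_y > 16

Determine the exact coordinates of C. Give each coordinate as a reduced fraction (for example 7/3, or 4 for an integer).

1. C_x = 22  [[A, B, C are collinear ⇒ -3x+3y-9=0] ∩ [|C−(13, 16)|²=162]]
2. C_y = 25  [[A, B, C are collinear ⇒ -3x+3y-9=0] ∩ [|C−(13, 16)|²=162]]
   so C = (22, 25)

C = (22, 25)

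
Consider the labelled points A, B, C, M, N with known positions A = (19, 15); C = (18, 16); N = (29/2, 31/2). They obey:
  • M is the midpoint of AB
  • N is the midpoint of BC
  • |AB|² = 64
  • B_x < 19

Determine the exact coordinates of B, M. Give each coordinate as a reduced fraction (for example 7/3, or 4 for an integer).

B = (11, 15)
M = (15, 15)

1. B_x = 11  [B = 2·N−C = 2·(29/2, 31/2)−(18, 16)]
2. B_y = 15  [B = 2·N−C = 2·(29/2, 31/2)−(18, 16)]
   so B = (11, 15)
3. M_x = 15  [2·M = A+B = (19, 15)+(11, 15)]
4. M_y = 15  [2·M = A+B = (19, 15)+(11, 15)]
   so M = (15, 15)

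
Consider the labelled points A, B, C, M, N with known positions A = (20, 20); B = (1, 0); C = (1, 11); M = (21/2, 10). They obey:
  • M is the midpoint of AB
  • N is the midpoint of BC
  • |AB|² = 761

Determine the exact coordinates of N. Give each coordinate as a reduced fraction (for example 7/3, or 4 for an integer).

N = (1, 11/2)

1. N_x = 1  [2·N = B+C = (1, 0)+(1, 11)]
2. N_y = 11/2  [2·N = B+C = (1, 0)+(1, 11)]
   so N = (1, 11/2)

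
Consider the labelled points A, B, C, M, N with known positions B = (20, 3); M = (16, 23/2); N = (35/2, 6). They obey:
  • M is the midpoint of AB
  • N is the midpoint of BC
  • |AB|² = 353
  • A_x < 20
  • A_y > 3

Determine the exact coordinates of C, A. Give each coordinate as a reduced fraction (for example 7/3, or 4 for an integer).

1. A_x = 12  [A = 2·M−B = 2·(16, 23/2)−(20, 3)]
2. A_y = 20  [A = 2·M−B = 2·(16, 23/2)−(20, 3)]
   so A = (12, 20)
3. C_x = 15  [C = 2·N−B = 2·(35/2, 6)−(20, 3)]
4. C_y = 9  [C = 2·N−B = 2·(35/2, 6)−(20, 3)]
   so C = (15, 9)

C = (15, 9)
A = (12, 20)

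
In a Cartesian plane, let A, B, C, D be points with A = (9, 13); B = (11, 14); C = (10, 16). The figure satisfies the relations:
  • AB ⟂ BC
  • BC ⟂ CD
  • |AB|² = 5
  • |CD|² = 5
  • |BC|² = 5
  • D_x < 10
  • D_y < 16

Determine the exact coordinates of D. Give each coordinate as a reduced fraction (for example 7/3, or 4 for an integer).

D = (8, 15)

1. D_x = 8  [[BC ⟂ CD ⇒ -1x+2y-22=0] ∩ [|D−(10, 16)|²=5]]
2. D_y = 15  [[BC ⟂ CD ⇒ -1x+2y-22=0] ∩ [|D−(10, 16)|²=5]]
   so D = (8, 15)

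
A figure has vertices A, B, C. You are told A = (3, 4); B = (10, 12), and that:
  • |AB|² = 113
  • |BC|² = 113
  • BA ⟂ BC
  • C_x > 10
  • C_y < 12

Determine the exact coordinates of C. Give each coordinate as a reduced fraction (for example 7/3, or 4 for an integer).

1. C_x = 18  [[BA ⟂ BC ⇒ -7x-8y+166=0] ∩ [|C−(10, 12)|²=113]]
2. C_y = 5  [[BA ⟂ BC ⇒ -7x-8y+166=0] ∩ [|C−(10, 12)|²=113]]
   so C = (18, 5)

C = (18, 5)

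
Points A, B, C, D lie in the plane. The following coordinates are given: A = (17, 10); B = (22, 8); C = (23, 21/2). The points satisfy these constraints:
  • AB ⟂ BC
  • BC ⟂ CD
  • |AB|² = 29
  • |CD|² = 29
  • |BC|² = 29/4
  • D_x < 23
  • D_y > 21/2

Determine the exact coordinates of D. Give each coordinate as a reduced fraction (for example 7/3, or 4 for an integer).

D = (18, 25/2)

1. D_x = 18  [[BC ⟂ CD ⇒ 1x+5/2y-197/4=0] ∩ [|D−(23, 21/2)|²=29]]
2. D_y = 25/2  [[BC ⟂ CD ⇒ 1x+5/2y-197/4=0] ∩ [|D−(23, 21/2)|²=29]]
   so D = (18, 25/2)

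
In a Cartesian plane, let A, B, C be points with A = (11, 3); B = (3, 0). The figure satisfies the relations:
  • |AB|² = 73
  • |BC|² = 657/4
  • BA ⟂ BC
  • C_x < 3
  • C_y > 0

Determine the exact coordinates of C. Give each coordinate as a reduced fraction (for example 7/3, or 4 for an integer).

1. C_x = -3/2  [[BA ⟂ BC ⇒ 8x+3y-24=0] ∩ [|C−(3, 0)|²=657/4]]
2. C_y = 12  [[BA ⟂ BC ⇒ 8x+3y-24=0] ∩ [|C−(3, 0)|²=657/4]]
   so C = (-3/2, 12)

C = (-3/2, 12)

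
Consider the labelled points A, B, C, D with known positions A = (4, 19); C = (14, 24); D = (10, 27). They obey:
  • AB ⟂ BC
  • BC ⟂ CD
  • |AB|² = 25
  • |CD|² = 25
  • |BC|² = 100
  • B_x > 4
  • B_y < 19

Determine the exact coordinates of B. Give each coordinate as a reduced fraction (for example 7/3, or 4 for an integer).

1. B_x = 8  [[BC ⟂ CD ⇒ 4x-3y+16=0] ∩ [|B−(4, 19)|²=25]]
2. B_y = 16  [[BC ⟂ CD ⇒ 4x-3y+16=0] ∩ [|B−(4, 19)|²=25]]
   so B = (8, 16)

B = (8, 16)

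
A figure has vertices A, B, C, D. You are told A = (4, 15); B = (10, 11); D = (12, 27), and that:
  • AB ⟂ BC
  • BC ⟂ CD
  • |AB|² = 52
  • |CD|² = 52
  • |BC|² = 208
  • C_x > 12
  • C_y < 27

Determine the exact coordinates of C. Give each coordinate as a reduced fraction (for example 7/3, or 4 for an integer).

C = (18, 23)

1. C_x = 18  [[AB ⟂ BC ⇒ 6x-4y-16=0] ∩ [|C−(12, 27)|²=52]]
2. C_y = 23  [[AB ⟂ BC ⇒ 6x-4y-16=0] ∩ [|C−(12, 27)|²=52]]
   so C = (18, 23)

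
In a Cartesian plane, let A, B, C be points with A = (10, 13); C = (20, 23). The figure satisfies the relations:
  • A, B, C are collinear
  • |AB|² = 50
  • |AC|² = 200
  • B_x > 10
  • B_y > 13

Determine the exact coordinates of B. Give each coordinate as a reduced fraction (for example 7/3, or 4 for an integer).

1. B_x = 15  [[A, B, C are collinear ⇒ 10x-10y+30=0] ∩ [|B−(10, 13)|²=50]]
2. B_y = 18  [[A, B, C are collinear ⇒ 10x-10y+30=0] ∩ [|B−(10, 13)|²=50]]
   so B = (15, 18)

B = (15, 18)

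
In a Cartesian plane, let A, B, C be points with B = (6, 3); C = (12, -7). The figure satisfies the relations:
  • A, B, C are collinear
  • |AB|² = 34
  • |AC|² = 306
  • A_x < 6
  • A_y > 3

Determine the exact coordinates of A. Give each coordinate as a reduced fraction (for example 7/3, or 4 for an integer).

1. A_x = 3  [[A, B, C are collinear ⇒ 10x+6y-78=0] ∩ [|A−(6, 3)|²=34]]
2. A_y = 8  [[A, B, C are collinear ⇒ 10x+6y-78=0] ∩ [|A−(6, 3)|²=34]]
   so A = (3, 8)

A = (3, 8)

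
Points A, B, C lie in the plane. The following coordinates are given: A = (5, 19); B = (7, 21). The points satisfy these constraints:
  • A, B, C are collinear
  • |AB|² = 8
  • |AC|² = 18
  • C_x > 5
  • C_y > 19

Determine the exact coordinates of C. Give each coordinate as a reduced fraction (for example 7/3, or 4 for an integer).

1. C_x = 8  [[A, B, C are collinear ⇒ -2x+2y-28=0] ∩ [|C−(5, 19)|²=18]]
2. C_y = 22  [[A, B, C are collinear ⇒ -2x+2y-28=0] ∩ [|C−(5, 19)|²=18]]
   so C = (8, 22)

C = (8, 22)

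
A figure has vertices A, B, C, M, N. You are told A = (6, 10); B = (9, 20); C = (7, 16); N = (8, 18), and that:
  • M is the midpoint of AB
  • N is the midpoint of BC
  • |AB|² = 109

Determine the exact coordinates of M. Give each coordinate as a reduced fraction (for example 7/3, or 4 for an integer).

M = (15/2, 15)

1. M_x = 15/2  [2·M = A+B = (6, 10)+(9, 20)]
2. M_y = 15  [2·M = A+B = (6, 10)+(9, 20)]
   so M = (15/2, 15)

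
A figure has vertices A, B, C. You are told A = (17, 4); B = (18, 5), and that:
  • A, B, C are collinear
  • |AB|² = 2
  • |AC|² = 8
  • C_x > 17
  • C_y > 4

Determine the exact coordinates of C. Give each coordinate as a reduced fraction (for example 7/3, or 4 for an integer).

1. C_x = 19  [[A, B, C are collinear ⇒ -1x+1y+13=0] ∩ [|C−(17, 4)|²=8]]
2. C_y = 6  [[A, B, C are collinear ⇒ -1x+1y+13=0] ∩ [|C−(17, 4)|²=8]]
   so C = (19, 6)

C = (19, 6)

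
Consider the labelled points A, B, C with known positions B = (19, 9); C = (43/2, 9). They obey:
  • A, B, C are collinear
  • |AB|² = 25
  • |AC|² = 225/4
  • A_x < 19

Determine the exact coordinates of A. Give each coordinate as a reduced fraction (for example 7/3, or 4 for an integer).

A = (14, 9)

1. A_x = 14  [[A, B, C are collinear ⇒ 5/2y-45/2=0] ∩ [|A−(19, 9)|²=25]]
2. A_y = 9  [[A, B, C are collinear ⇒ 5/2y-45/2=0] ∩ [|A−(19, 9)|²=25]]
   so A = (14, 9)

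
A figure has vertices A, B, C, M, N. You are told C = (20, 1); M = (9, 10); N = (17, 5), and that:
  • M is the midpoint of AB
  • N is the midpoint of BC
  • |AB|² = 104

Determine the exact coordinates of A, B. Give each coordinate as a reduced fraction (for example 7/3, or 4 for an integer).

A = (4, 11)
B = (14, 9)

1. B_x = 14  [B = 2·N−C = 2·(17, 5)−(20, 1)]
2. B_y = 9  [B = 2·N−C = 2·(17, 5)−(20, 1)]
   so B = (14, 9)
3. A_x = 4  [A = 2·M−B = 2·(9, 10)−(14, 9)]
4. A_y = 11  [A = 2·M−B = 2·(9, 10)−(14, 9)]
   so A = (4, 11)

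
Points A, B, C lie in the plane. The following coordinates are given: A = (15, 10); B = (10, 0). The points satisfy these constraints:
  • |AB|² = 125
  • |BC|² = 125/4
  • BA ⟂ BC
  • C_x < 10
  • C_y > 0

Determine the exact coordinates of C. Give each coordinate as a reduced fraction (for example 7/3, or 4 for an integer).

C = (5, 5/2)

1. C_x = 5  [[BA ⟂ BC ⇒ 5x+10y-50=0] ∩ [|C−(10, 0)|²=125/4]]
2. C_y = 5/2  [[BA ⟂ BC ⇒ 5x+10y-50=0] ∩ [|C−(10, 0)|²=125/4]]
   so C = (5, 5/2)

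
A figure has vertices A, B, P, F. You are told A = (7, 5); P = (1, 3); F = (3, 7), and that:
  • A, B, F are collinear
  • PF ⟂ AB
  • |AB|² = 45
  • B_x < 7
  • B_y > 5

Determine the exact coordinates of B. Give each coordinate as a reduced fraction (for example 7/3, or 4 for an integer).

B = (1, 8)

1. B_x = 1  [[A, B, F are collinear ⇒ 2x+4y-34=0] ∩ [|B−(7, 5)|²=45]]
2. B_y = 8  [[A, B, F are collinear ⇒ 2x+4y-34=0] ∩ [|B−(7, 5)|²=45]]
   so B = (1, 8)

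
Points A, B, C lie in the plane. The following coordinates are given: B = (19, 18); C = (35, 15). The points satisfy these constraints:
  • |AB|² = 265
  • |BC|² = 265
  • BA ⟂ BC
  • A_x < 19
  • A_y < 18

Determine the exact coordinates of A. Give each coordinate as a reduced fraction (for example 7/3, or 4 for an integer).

1. A_x = 16  [[BA ⟂ BC ⇒ 16x-3y-250=0] ∩ [|A−(19, 18)|²=265]]
2. A_y = 2  [[BA ⟂ BC ⇒ 16x-3y-250=0] ∩ [|A−(19, 18)|²=265]]
   so A = (16, 2)

A = (16, 2)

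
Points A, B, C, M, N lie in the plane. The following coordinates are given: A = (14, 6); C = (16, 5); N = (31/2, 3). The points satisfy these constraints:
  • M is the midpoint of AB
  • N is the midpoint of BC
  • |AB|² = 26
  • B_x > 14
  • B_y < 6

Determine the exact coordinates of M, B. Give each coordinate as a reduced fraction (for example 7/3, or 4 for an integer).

1. B_x = 15  [B = 2·N−C = 2·(31/2, 3)−(16, 5)]
2. B_y = 1  [B = 2·N−C = 2·(31/2, 3)−(16, 5)]
   so B = (15, 1)
3. M_x = 29/2  [2·M = A+B = (14, 6)+(15, 1)]
4. M_y = 7/2  [2·M = A+B = (14, 6)+(15, 1)]
   so M = (29/2, 7/2)

M = (29/2, 7/2)
B = (15, 1)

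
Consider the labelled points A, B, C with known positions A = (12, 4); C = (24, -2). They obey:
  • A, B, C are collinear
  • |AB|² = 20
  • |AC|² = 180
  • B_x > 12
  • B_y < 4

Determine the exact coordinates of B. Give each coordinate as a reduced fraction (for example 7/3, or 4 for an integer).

1. B_x = 16  [[A, B, C are collinear ⇒ -6x-12y+120=0] ∩ [|B−(12, 4)|²=20]]
2. B_y = 2  [[A, B, C are collinear ⇒ -6x-12y+120=0] ∩ [|B−(12, 4)|²=20]]
   so B = (16, 2)

B = (16, 2)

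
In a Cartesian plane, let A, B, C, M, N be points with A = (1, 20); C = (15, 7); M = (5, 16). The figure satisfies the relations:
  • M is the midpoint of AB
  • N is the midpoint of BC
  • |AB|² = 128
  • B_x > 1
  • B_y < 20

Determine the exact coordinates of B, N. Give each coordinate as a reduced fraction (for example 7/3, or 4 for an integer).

1. B_x = 9  [B = 2·M−A = 2·(5, 16)−(1, 20)]
2. B_y = 12  [B = 2·M−A = 2·(5, 16)−(1, 20)]
   so B = (9, 12)
3. N_x = 12  [2·N = B+C = (9, 12)+(15, 7)]
4. N_y = 19/2  [2·N = B+C = (9, 12)+(15, 7)]
   so N = (12, 19/2)

B = (9, 12)
N = (12, 19/2)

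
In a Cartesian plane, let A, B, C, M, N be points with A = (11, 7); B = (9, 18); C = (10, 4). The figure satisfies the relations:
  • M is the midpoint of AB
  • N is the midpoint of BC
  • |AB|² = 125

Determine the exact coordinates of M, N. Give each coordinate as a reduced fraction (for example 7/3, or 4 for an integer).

M = (10, 25/2)
N = (19/2, 11)

1. M_x = 10  [2·M = A+B = (11, 7)+(9, 18)]
2. M_y = 25/2  [2·M = A+B = (11, 7)+(9, 18)]
   so M = (10, 25/2)
3. N_x = 19/2  [2·N = B+C = (9, 18)+(10, 4)]
4. N_y = 11  [2·N = B+C = (9, 18)+(10, 4)]
   so N = (19/2, 11)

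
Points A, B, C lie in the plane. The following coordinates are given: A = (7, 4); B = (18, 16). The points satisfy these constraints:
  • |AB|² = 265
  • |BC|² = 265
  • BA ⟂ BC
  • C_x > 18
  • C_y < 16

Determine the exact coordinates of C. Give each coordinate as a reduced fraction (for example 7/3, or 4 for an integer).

1. C_x = 30  [[BA ⟂ BC ⇒ -11x-12y+390=0] ∩ [|C−(18, 16)|²=265]]
2. C_y = 5  [[BA ⟂ BC ⇒ -11x-12y+390=0] ∩ [|C−(18, 16)|²=265]]
   so C = (30, 5)

C = (30, 5)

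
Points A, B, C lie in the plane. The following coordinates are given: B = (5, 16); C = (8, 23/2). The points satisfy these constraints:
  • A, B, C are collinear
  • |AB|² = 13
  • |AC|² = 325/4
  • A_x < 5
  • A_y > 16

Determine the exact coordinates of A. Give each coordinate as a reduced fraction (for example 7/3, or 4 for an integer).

A = (3, 19)

1. A_x = 3  [[A, B, C are collinear ⇒ 9/2x+3y-141/2=0] ∩ [|A−(5, 16)|²=13]]
2. A_y = 19  [[A, B, C are collinear ⇒ 9/2x+3y-141/2=0] ∩ [|A−(5, 16)|²=13]]
   so A = (3, 19)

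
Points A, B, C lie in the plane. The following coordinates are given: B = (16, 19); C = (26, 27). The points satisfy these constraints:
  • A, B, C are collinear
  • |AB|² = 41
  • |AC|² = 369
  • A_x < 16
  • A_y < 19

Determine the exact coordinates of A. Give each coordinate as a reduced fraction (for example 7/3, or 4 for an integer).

1. A_x = 11  [[A, B, C are collinear ⇒ -8x+10y-62=0] ∩ [|A−(16, 19)|²=41]]
2. A_y = 15  [[A, B, C are collinear ⇒ -8x+10y-62=0] ∩ [|A−(16, 19)|²=41]]
   so A = (11, 15)

A = (11, 15)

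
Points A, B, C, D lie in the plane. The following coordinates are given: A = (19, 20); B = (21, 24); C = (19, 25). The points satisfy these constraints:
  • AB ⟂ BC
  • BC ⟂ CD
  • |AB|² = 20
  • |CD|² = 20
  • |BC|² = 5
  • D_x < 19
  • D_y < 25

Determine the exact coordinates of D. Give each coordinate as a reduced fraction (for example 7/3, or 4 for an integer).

1. D_x = 17  [[BC ⟂ CD ⇒ -2x+1y+13=0] ∩ [|D−(19, 25)|²=20]]
2. D_y = 21  [[BC ⟂ CD ⇒ -2x+1y+13=0] ∩ [|D−(19, 25)|²=20]]
   so D = (17, 21)

D = (17, 21)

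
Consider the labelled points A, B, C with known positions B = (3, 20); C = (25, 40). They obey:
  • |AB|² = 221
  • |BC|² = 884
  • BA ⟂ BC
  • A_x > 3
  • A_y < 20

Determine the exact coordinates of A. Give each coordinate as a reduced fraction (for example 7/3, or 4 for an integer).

A = (13, 9)

1. A_x = 13  [[BA ⟂ BC ⇒ 22x+20y-466=0] ∩ [|A−(3, 20)|²=221]]
2. A_y = 9  [[BA ⟂ BC ⇒ 22x+20y-466=0] ∩ [|A−(3, 20)|²=221]]
   so A = (13, 9)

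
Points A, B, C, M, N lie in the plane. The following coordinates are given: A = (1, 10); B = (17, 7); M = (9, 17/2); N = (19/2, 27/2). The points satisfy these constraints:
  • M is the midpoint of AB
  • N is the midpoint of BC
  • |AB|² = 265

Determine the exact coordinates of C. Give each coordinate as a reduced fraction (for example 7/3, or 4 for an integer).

C = (2, 20)

1. C_x = 2  [C = 2·N−B = 2·(19/2, 27/2)−(17, 7)]
2. C_y = 20  [C = 2·N−B = 2·(19/2, 27/2)−(17, 7)]
   so C = (2, 20)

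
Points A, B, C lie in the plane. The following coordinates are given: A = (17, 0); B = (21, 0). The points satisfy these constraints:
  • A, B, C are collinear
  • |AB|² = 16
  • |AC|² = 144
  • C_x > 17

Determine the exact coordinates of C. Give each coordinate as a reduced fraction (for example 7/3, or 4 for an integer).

C = (29, 0)

1. C_x = 29  [[A, B, C are collinear ⇒ 4y=0] ∩ [|C−(17, 0)|²=144]]
2. C_y = 0  [[A, B, C are collinear ⇒ 4y=0] ∩ [|C−(17, 0)|²=144]]
   so C = (29, 0)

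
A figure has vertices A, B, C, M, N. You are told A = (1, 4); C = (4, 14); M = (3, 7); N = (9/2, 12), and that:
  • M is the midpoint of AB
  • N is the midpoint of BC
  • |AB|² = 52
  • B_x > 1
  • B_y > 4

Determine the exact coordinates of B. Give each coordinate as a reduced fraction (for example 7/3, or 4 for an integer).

1. B_x = 5  [B = 2·M−A = 2·(3, 7)−(1, 4)]
2. B_y = 10  [B = 2·M−A = 2·(3, 7)−(1, 4)]
   so B = (5, 10)

B = (5, 10)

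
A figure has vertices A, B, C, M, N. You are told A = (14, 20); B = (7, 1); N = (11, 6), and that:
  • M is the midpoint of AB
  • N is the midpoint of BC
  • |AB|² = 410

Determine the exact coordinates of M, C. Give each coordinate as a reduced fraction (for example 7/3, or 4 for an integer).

1. M_x = 21/2  [2·M = A+B = (14, 20)+(7, 1)]
2. M_y = 21/2  [2·M = A+B = (14, 20)+(7, 1)]
   so M = (21/2, 21/2)
3. C_x = 15  [C = 2·N−B = 2·(11, 6)−(7, 1)]
4. C_y = 11  [C = 2·N−B = 2·(11, 6)−(7, 1)]
   so C = (15, 11)

M = (21/2, 21/2)
C = (15, 11)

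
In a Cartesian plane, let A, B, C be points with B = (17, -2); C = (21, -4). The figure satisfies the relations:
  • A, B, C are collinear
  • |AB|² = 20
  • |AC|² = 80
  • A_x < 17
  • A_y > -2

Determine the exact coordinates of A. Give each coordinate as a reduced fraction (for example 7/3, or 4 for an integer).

1. A_x = 13  [[A, B, C are collinear ⇒ 2x+4y-26=0] ∩ [|A−(17, -2)|²=20]]
2. A_y = 0  [[A, B, C are collinear ⇒ 2x+4y-26=0] ∩ [|A−(17, -2)|²=20]]
   so A = (13, 0)

A = (13, 0)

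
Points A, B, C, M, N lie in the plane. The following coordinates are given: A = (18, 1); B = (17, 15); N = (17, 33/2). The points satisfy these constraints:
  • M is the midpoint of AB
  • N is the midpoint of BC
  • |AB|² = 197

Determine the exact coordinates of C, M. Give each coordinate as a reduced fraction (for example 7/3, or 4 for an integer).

C = (17, 18)
M = (35/2, 8)

1. M_x = 35/2  [2·M = A+B = (18, 1)+(17, 15)]
2. M_y = 8  [2·M = A+B = (18, 1)+(17, 15)]
   so M = (35/2, 8)
3. C_x = 17  [C = 2·N−B = 2·(17, 33/2)−(17, 15)]
4. C_y = 18  [C = 2·N−B = 2·(17, 33/2)−(17, 15)]
   so C = (17, 18)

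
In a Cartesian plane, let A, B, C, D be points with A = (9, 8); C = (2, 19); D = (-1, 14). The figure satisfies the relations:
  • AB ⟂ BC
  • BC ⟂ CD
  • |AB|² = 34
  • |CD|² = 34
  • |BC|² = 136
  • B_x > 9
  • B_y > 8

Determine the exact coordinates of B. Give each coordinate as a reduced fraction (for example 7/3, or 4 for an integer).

1. B_x = 12  [[BC ⟂ CD ⇒ 3x+5y-101=0] ∩ [|B−(9, 8)|²=34]]
2. B_y = 13  [[BC ⟂ CD ⇒ 3x+5y-101=0] ∩ [|B−(9, 8)|²=34]]
   so B = (12, 13)

B = (12, 13)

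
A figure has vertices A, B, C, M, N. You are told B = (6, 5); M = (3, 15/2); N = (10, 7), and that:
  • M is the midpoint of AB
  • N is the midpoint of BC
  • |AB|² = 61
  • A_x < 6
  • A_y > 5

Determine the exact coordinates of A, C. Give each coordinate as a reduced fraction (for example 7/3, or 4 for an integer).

A = (0, 10)
C = (14, 9)

1. A_x = 0  [A = 2·M−B = 2·(3, 15/2)−(6, 5)]
2. A_y = 10  [A = 2·M−B = 2·(3, 15/2)−(6, 5)]
   so A = (0, 10)
3. C_x = 14  [C = 2·N−B = 2·(10, 7)−(6, 5)]
4. C_y = 9  [C = 2·N−B = 2·(10, 7)−(6, 5)]
   so C = (14, 9)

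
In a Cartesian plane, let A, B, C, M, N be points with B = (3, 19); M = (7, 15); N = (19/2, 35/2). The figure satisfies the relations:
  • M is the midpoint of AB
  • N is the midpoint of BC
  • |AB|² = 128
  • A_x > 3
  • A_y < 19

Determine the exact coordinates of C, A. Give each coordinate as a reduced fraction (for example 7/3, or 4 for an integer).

1. A_x = 11  [A = 2·M−B = 2·(7, 15)−(3, 19)]
2. A_y = 11  [A = 2·M−B = 2·(7, 15)−(3, 19)]
   so A = (11, 11)
3. C_x = 16  [C = 2·N−B = 2·(19/2, 35/2)−(3, 19)]
4. C_y = 16  [C = 2·N−B = 2·(19/2, 35/2)−(3, 19)]
   so C = (16, 16)

C = (16, 16)
A = (11, 11)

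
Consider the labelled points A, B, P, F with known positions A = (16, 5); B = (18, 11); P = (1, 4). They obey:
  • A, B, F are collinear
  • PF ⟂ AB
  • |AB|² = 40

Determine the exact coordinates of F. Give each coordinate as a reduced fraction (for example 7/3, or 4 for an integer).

1. F_x = 71/5  [[A, B, F are collinear ⇒ -6x+2y+86=0] ∩ [PF ⟂ AB ⇒ 2x+6y-26=0]]
2. F_y = -2/5  [[A, B, F are collinear ⇒ -6x+2y+86=0] ∩ [PF ⟂ AB ⇒ 2x+6y-26=0]]
   so F = (71/5, -2/5)

F = (71/5, -2/5)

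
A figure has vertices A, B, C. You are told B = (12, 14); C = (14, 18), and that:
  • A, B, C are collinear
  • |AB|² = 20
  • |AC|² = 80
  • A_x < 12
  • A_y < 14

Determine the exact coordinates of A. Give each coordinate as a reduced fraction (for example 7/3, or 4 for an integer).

A = (10, 10)

1. A_x = 10  [[A, B, C are collinear ⇒ -4x+2y+20=0] ∩ [|A−(12, 14)|²=20]]
2. A_y = 10  [[A, B, C are collinear ⇒ -4x+2y+20=0] ∩ [|A−(12, 14)|²=20]]
   so A = (10, 10)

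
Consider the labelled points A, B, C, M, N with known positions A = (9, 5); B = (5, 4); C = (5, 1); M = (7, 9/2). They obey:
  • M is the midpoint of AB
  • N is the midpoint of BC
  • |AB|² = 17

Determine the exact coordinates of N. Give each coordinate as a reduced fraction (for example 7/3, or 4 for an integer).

1. N_x = 5  [2·N = B+C = (5, 4)+(5, 1)]
2. N_y = 5/2  [2·N = B+C = (5, 4)+(5, 1)]
   so N = (5, 5/2)

N = (5, 5/2)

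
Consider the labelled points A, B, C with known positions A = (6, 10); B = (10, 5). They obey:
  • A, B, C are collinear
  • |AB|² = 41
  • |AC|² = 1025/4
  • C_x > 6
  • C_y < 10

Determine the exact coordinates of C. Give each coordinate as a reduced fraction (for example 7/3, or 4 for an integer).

1. C_x = 16  [[A, B, C are collinear ⇒ 5x+4y-70=0] ∩ [|C−(6, 10)|²=1025/4]]
2. C_y = -5/2  [[A, B, C are collinear ⇒ 5x+4y-70=0] ∩ [|C−(6, 10)|²=1025/4]]
   so C = (16, -5/2)

C = (16, -5/2)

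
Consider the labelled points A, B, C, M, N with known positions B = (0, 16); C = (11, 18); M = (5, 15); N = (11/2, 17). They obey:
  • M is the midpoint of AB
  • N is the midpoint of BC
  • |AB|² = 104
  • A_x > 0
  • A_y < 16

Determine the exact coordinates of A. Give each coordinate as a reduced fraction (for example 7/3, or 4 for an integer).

A = (10, 14)

1. A_x = 10  [A = 2·M−B = 2·(5, 15)−(0, 16)]
2. A_y = 14  [A = 2·M−B = 2·(5, 15)−(0, 16)]
   so A = (10, 14)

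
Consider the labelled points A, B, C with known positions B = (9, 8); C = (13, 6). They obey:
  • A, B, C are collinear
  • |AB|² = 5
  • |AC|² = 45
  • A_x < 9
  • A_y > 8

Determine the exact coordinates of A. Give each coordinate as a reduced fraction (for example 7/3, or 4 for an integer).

A = (7, 9)

1. A_x = 7  [[A, B, C are collinear ⇒ 2x+4y-50=0] ∩ [|A−(9, 8)|²=5]]
2. A_y = 9  [[A, B, C are collinear ⇒ 2x+4y-50=0] ∩ [|A−(9, 8)|²=5]]
   so A = (7, 9)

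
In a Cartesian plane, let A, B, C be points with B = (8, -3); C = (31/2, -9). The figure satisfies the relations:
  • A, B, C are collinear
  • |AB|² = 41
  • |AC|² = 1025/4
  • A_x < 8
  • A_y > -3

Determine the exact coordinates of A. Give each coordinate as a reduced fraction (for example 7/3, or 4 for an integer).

1. A_x = 3  [[A, B, C are collinear ⇒ 6x+15/2y-51/2=0] ∩ [|A−(8, -3)|²=41]]
2. A_y = 1  [[A, B, C are collinear ⇒ 6x+15/2y-51/2=0] ∩ [|A−(8, -3)|²=41]]
   so A = (3, 1)

A = (3, 1)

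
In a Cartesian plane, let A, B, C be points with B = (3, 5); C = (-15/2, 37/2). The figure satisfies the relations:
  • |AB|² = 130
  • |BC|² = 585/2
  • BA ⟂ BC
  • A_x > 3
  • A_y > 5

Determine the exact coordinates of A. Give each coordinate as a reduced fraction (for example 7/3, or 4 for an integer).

A = (12, 12)

1. A_x = 12  [[BA ⟂ BC ⇒ -21/2x+27/2y-36=0] ∩ [|A−(3, 5)|²=130]]
2. A_y = 12  [[BA ⟂ BC ⇒ -21/2x+27/2y-36=0] ∩ [|A−(3, 5)|²=130]]
   so A = (12, 12)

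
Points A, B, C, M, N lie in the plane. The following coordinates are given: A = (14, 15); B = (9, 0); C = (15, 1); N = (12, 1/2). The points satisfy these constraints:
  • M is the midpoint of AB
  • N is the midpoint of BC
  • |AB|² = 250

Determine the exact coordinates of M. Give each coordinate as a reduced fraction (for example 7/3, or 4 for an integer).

1. M_x = 23/2  [2·M = A+B = (14, 15)+(9, 0)]
2. M_y = 15/2  [2·M = A+B = (14, 15)+(9, 0)]
   so M = (23/2, 15/2)

M = (23/2, 15/2)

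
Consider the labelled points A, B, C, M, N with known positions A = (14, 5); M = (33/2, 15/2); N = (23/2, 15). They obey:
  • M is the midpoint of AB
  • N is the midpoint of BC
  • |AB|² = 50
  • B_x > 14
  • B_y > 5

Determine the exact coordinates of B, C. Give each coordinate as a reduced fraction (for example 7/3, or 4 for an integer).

B = (19, 10)
C = (4, 20)

1. B_x = 19  [B = 2·M−A = 2·(33/2, 15/2)−(14, 5)]
2. B_y = 10  [B = 2·M−A = 2·(33/2, 15/2)−(14, 5)]
   so B = (19, 10)
3. C_x = 4  [C = 2·N−B = 2·(23/2, 15)−(19, 10)]
4. C_y = 20  [C = 2·N−B = 2·(23/2, 15)−(19, 10)]
   so C = (4, 20)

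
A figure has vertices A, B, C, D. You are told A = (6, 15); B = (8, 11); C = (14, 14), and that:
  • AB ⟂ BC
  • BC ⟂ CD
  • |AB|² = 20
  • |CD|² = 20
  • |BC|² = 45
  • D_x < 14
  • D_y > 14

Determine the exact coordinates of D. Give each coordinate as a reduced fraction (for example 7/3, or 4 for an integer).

1. D_x = 12  [[BC ⟂ CD ⇒ 6x+3y-126=0] ∩ [|D−(14, 14)|²=20]]
2. D_y = 18  [[BC ⟂ CD ⇒ 6x+3y-126=0] ∩ [|D−(14, 14)|²=20]]
   so D = (12, 18)

D = (12, 18)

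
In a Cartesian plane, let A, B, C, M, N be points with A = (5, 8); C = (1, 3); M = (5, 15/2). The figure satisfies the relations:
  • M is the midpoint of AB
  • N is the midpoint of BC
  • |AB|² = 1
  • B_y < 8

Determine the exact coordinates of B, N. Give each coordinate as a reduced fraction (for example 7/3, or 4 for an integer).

1. B_x = 5  [B = 2·M−A = 2·(5, 15/2)−(5, 8)]
2. B_y = 7  [B = 2·M−A = 2·(5, 15/2)−(5, 8)]
   so B = (5, 7)
3. N_x = 3  [2·N = B+C = (5, 7)+(1, 3)]
4. N_y = 5  [2·N = B+C = (5, 7)+(1, 3)]
   so N = (3, 5)

B = (5, 7)
N = (3, 5)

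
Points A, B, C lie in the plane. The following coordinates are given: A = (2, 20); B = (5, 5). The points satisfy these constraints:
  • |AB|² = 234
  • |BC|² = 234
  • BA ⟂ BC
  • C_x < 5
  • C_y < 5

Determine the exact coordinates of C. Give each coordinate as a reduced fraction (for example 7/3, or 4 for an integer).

1. C_x = -10  [[BA ⟂ BC ⇒ -3x+15y-60=0] ∩ [|C−(5, 5)|²=234]]
2. C_y = 2  [[BA ⟂ BC ⇒ -3x+15y-60=0] ∩ [|C−(5, 5)|²=234]]
   so C = (-10, 2)

C = (-10, 2)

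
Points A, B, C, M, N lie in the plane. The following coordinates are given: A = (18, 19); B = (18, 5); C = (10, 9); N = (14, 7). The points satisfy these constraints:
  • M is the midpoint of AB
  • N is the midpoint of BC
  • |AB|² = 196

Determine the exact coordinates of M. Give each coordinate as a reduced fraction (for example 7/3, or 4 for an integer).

M = (18, 12)

1. M_x = 18  [2·M = A+B = (18, 19)+(18, 5)]
2. M_y = 12  [2·M = A+B = (18, 19)+(18, 5)]
   so M = (18, 12)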